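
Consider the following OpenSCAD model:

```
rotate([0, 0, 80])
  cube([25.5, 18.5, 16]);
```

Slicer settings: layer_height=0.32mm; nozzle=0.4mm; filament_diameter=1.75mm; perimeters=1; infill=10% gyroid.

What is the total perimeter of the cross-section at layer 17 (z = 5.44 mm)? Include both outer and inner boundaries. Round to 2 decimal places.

At z = 5.44 mm: the 25.5×18.5 cube contributes its full rectangle (perimeter 88.00 mm); (whole slice rotated 80° about Z — lengths, areas and connectivity unchanged). Overall, the cross-section is a single solid region. Total boundary length (outer) = 88.00 mm.

88.00 mm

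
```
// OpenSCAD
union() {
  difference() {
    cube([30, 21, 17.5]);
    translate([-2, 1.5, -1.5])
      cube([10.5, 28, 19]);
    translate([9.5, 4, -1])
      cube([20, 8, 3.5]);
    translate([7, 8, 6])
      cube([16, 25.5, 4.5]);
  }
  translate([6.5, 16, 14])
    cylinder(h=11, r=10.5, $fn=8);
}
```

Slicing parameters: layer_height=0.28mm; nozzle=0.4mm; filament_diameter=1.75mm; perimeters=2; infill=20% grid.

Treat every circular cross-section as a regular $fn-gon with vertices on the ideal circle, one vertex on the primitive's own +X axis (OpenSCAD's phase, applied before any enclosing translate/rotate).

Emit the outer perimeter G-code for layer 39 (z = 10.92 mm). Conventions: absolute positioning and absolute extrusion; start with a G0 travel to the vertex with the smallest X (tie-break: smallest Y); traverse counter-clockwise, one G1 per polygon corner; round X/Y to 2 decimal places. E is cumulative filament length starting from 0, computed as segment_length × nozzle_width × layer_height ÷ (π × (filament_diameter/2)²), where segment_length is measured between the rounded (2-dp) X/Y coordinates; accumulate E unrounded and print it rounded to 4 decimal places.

At z = 10.92 mm: the cube (footprint 30×21) is included at this height; the 10.5×28 cube at (-2, 1.5) contributes its full rectangle; the cube at (9.5, 4) is absent (z outside [-1, 2.5]); the cube at (7, 8) is not intersected at this z (z outside [6, 10.5]); Subtracting the remaining from the first: starting from the 30×21 cube, the 10.5×28 cube at (-2, 1.5) partially overlaps it — only the 165.75 mm² overlap (of its 294.00 mm²) is removed, clipping the outline — 1 connected region; the cylinder at (6.5, 16) is not intersected at this z (z outside [14, 25]); Taking the union: only that combined region is present, so the union is just that shape — 1 connected region. The outline is a single polygon with 6 vertices. Extrusion per mm of travel: 0.4 × 0.28 / (π × 0.875²) = 0.046564. Accumulating E over each segment gives final E = 4.7495.

G0 X0.00 Y0.00 Z10.92
G1 X30.00 Y0.00 E1.3969
G1 X30.00 Y21.00 E2.3748
G1 X8.50 Y21.00 E3.3759
G1 X8.50 Y1.50 E4.2839
G1 X0.00 Y1.50 E4.6797
G1 X0.00 Y0.00 E4.7495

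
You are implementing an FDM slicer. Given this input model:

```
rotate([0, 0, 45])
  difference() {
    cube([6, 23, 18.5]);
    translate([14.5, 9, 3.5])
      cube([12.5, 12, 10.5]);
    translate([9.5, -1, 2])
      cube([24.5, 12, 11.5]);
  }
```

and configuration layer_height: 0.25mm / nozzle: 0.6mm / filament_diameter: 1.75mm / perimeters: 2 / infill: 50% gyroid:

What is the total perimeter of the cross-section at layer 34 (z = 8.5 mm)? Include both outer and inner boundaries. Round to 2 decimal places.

58.00 mm

At z = 8.5 mm: the 6×23 cube contributes its full rectangle (perimeter 58.00 mm); the cube at (14.5, 9) (footprint 12.5×12) is included at this height (perimeter 49.00 mm); the 24.5×12 cube at (9.5, -1) contributes its full rectangle (perimeter 73.00 mm); After the difference (first − rest): starting from the 6×23 cube, the 12.5×12 cube at (14.5, 9) misses the remaining region (no effect); the 24.5×12 cube at (9.5, -1) misses the remaining region (no effect) — boundary = 58.00 mm; (whole slice rotated 45° about Z — lengths, areas and connectivity unchanged). Overall, the cross-section is a single solid region. Total boundary length (outer) = 58.00 mm.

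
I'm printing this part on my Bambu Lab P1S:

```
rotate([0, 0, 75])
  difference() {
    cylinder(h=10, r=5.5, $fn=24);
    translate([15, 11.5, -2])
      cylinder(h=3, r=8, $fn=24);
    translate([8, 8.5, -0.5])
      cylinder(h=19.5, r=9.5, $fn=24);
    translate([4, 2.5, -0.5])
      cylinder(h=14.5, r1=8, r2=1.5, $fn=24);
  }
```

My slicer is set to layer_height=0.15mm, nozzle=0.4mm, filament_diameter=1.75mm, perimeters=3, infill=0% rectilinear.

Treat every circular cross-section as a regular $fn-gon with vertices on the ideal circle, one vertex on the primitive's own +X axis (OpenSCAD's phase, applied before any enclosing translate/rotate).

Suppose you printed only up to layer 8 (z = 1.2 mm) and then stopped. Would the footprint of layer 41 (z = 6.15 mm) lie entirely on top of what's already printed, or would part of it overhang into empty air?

Compare the two slices. At z = 1.2: the r=5.5 cylinder contributes a regular 24-gon of circumradius 5.5 (area = (24/2)·5.500²·sin(360°/24) = 93.95 mm²); the cylinder at (15, 11.5) does not reach this height (z outside [-2, 1]); the cylinder at (8, 8.5): section is a regular 24-gon, circumradius r=9.5 (area = (24/2)·9.500²·sin(360°/24) = 280.30 mm²); the cone at (4, 2.5) (r1=8→r2=1.5) has section circumradius 7.238 here — a regular 24-gon (area = (24/2)·7.238²·sin(360°/24) = 162.71 mm²); After the difference (first − rest): starting from the r=5.5 cylinder (93.95 mm²), the r=9.5 cylinder at (8, 8.5) partially overlaps it — only the 19.52 mm² overlap (of its 280.30 mm²) is removed, clipping the outline; the cone at (4, 2.5) partially overlaps it — only the 46.16 mm² overlap (of its 162.71 mm²) is removed, clipping the outline — area = 28.27 mm²; (rotated 75° about Z; rotation is an isometry so areas/perimeters/island counts are preserved). At z = 6.15: the cylinder: section is a regular 24-gon, circumradius r=5.5 (area = (24/2)·5.500²·sin(360°/24) = 93.95 mm²); the cylinder at (15, 11.5) is absent (z outside [-2, 1]); the cylinder at (8, 8.5): section is a regular 24-gon, circumradius r=9.5 (area = (24/2)·9.500²·sin(360°/24) = 280.30 mm²); the cone at (4, 2.5): at t=0.459 of its height the radius interpolates to r₁+(r₂−r₁)t = 5.019, giving a regular 24-gon of that circumradius (area = (24/2)·5.019²·sin(360°/24) = 78.24 mm²); Taking the first minus the rest: starting from the r=5.5 cylinder (93.95 mm²), the r=9.5 cylinder at (8, 8.5) partially overlaps it — only the 19.52 mm² overlap (of its 280.30 mm²) is removed, clipping the outline; the cone at (4, 2.5) partially overlaps it — only the 19.06 mm² overlap (of its 78.24 mm²) is removed, clipping the outline — area = 55.37 mm²; (rotated 75° about Z; rotation is an isometry so areas/perimeters/island counts are preserved). Checking containment: at z = 6.15 the cross-section extends beyond the z = 1.2 cross-section by about 27.10 mm².

part overhangs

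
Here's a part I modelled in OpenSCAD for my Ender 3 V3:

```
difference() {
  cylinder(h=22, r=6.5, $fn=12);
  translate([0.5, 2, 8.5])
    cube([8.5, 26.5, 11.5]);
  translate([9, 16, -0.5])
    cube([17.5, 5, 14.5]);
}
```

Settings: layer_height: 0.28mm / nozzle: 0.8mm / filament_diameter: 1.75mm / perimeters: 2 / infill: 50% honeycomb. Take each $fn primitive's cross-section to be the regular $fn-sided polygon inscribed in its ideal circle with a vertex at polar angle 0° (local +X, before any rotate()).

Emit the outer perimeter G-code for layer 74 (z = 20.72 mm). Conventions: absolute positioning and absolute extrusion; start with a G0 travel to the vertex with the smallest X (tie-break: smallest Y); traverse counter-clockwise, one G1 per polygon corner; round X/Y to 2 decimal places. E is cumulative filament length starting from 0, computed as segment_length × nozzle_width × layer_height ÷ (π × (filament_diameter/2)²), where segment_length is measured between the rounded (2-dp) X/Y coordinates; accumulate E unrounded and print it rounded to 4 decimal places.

At z = 20.72 mm: the r=6.5 cylinder gives a regular 12-gon of circumradius 6.5 (constant along its height); the cube at (0.5, 2) is absent (z outside [8.5, 20]); the cube at (9, 16) is not intersected at this z (z outside [-0.5, 14]); Subtracting the remaining from the first: none of the subtracted shapes is present at this height, so the r=6.5 cylinder is unchanged — 1 connected region. The outline is a single polygon with 12 vertices. Extrusion per mm of travel: 0.8 × 0.28 / (π × 0.875²) = 0.093128. Accumulating E over each segment gives final E = 3.7604.

G0 X-6.50 Y0.00 Z20.72
G1 X-5.63 Y-3.25 E0.3133
G1 X-3.25 Y-5.63 E0.6268
G1 X0.00 Y-6.50 E0.9401
G1 X3.25 Y-5.63 E1.2534
G1 X5.63 Y-3.25 E1.5669
G1 X6.50 Y0.00 E1.8802
G1 X5.63 Y3.25 E2.1935
G1 X3.25 Y5.63 E2.5070
G1 X0.00 Y6.50 E2.8203
G1 X-3.25 Y5.63 E3.1336
G1 X-5.63 Y3.25 E3.4471
G1 X-6.50 Y0.00 E3.7604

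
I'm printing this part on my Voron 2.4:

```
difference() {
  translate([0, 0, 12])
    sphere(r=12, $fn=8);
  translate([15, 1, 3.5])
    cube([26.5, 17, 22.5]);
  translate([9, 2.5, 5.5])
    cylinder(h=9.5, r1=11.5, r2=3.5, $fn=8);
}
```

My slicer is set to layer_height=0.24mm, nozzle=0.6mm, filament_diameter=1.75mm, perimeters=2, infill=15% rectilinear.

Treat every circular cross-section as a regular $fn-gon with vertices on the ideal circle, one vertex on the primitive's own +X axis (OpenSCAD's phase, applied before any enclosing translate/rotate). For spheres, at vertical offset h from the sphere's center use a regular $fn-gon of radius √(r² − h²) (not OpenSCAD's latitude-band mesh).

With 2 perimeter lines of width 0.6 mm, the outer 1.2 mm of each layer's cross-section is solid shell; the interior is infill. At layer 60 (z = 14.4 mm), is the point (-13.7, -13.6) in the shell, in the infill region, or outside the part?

At z = 14.4 mm: the sphere: section is a regular 8-gon, circumradius = √(r²−h²) = √(12²−2.4²) = 11.758; the 26.5×17 cube at (15, 1) contributes its full rectangle; the cone at (9, 2.5) contributes a regular 8-gon of circumradius 4.005 (interpolated between r1=11.5 and r2=3.5 at t=0.937); Subtracting the remaining from the first: starting from the r=12 sphere, the 26.5×17 cube at (15, 1) misses the remaining region (no effect); the cone at (9, 2.5) partially overlaps it — only the 34.40 mm² overlap (of its 45.37 mm²) is removed, clipping the outline — 1 connected region. Overall, the cross-section is a single solid region. The nearest boundary edge runs (-0.00, -11.76)→(-8.31, -8.31); distance from the point to it = 7.55 mm. The point is not inside any of the regions above, so it lies outside the cross-section (7.55 mm from the nearest boundary).

outside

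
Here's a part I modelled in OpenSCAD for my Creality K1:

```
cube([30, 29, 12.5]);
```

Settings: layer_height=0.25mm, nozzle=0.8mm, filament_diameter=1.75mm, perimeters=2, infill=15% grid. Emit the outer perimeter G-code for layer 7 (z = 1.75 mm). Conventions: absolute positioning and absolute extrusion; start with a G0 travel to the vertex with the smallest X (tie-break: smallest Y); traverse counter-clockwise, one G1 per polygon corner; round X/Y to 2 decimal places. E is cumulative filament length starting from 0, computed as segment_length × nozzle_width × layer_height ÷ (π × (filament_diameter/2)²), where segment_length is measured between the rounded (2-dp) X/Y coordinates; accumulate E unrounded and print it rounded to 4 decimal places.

G0 X0.00 Y0.00 Z1.75
G1 X30.00 Y0.00 E2.4945
G1 X30.00 Y29.00 E4.9059
G1 X0.00 Y29.00 E7.4004
G1 X0.00 Y0.00 E9.8117

At z = 1.75 mm: the 30×29 cube contributes its full rectangle. The outline is a single polygon with 4 vertices. Extrusion per mm of travel: 0.8 × 0.25 / (π × 0.875²) = 0.083150. Accumulating E over each segment gives final E = 9.8117.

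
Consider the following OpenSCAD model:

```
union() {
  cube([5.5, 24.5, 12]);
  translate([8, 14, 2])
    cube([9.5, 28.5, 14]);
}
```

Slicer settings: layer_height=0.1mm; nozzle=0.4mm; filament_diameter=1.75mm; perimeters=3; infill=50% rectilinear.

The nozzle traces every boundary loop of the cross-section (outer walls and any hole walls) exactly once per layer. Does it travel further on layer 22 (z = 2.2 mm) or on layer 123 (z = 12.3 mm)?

layer 22 (z = 2.2 mm)

Layer 22 (z = 2.2): the 5.5×24.5 cube contributes its full rectangle (perimeter 60.00 mm); the cube at (8, 14) is present — its section is the full 9.5×28.5 rectangle (perimeter 76.00 mm); Merging all regions: the 2 present regions are separate (no shared area or edge), so areas and boundary lengths simply add and each stays a separate island — boundary = 136.00 mm. So its perimeter = 136.00 mm. Layer 123 (z = 12.3): the cube is not intersected at this z (z outside [0, 12]); the cube at (8, 14) is present — its section is the full 9.5×28.5 rectangle (perimeter 76.00 mm); Taking the union: only the 9.5×28.5 cube at (8, 14) is present, so the union is just that shape — boundary = 76.00 mm. So its perimeter = 76.00 mm. Layer 22 is larger (136.00 vs 76.00 mm).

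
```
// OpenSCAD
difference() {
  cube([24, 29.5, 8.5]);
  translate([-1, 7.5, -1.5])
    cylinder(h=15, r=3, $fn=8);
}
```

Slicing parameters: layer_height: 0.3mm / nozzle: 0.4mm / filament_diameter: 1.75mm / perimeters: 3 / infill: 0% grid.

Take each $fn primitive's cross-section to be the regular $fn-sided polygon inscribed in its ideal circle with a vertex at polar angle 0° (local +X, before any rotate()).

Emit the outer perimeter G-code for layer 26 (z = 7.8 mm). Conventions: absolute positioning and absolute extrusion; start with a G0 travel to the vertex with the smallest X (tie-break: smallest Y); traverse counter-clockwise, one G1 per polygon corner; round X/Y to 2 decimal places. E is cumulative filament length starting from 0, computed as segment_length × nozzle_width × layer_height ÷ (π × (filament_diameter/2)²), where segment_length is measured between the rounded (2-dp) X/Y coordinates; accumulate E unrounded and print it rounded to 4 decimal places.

G0 X0.00 Y0.00 Z7.80
G1 X24.00 Y0.00 E1.1974
G1 X24.00 Y29.50 E2.6691
G1 X0.00 Y29.50 E3.8665
G1 X0.00 Y10.09 E4.8349
G1 X1.12 Y9.62 E4.8955
G1 X2.00 Y7.50 E5.0100
G1 X1.12 Y5.38 E5.1245
G1 X0.00 Y4.91 E5.1851
G1 X0.00 Y0.00 E5.4301

At z = 7.8 mm: the cube (footprint 24×29.5) is included at this height; the r=3 cylinder at (-1, 7.5) contributes a regular 8-gon of circumradius 3; After the difference (first − rest): starting from the 24×29.5 cube, the r=3 cylinder at (-1, 7.5) partially overlaps it — only the 7.14 mm² overlap (of its 25.46 mm²) is removed, clipping the outline — 1 connected region. The outline is a single polygon with 9 vertices. Extrusion per mm of travel: 0.4 × 0.3 / (π × 0.875²) = 0.049890. Accumulating E over each segment gives final E = 5.4301.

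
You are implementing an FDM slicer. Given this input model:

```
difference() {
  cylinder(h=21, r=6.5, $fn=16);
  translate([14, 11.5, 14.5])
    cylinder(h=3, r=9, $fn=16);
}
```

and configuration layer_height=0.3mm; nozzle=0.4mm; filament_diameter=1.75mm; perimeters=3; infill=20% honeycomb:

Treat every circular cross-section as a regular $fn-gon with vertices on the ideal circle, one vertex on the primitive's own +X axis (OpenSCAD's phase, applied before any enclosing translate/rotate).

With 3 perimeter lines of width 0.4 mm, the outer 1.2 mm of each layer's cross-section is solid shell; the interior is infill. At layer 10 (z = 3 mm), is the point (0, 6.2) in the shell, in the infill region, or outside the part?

shell

At z = 3 mm: the r=6.5 cylinder contributes a regular 16-gon of circumradius 6.5; the cylinder at (14, 11.5) does not reach this height (z outside [14.5, 17.5]); After the difference (first − rest): none of the subtracted shapes is present at this height, so the r=6.5 cylinder is unchanged — 1 connected region. Overall, the cross-section is a single solid region. The nearest boundary edge runs (2.49, 6.01)→(0.00, 6.50); distance from the point to it = 0.29 mm. The point is inside the cross-section, 0.29 mm from the nearest boundary — within the 1.2 mm shell band (3 × 0.4).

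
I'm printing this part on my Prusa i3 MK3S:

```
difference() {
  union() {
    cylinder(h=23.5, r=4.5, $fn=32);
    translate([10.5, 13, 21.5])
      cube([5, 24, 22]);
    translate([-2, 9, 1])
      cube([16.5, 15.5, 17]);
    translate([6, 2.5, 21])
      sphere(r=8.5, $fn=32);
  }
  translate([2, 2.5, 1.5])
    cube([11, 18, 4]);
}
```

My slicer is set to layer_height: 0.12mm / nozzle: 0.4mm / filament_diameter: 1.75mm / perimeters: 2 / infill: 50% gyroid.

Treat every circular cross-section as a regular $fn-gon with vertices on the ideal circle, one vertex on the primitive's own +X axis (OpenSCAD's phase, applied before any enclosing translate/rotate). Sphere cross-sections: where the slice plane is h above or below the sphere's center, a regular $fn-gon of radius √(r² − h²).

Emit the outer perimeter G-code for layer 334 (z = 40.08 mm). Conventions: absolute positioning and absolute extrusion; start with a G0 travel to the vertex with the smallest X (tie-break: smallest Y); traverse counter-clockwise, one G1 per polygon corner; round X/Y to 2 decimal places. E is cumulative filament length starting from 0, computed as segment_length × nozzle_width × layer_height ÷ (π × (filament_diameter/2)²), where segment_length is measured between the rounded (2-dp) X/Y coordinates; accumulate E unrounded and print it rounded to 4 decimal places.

G0 X10.50 Y13.00 Z40.08
G1 X15.50 Y13.00 E0.0998
G1 X15.50 Y37.00 E0.5787
G1 X10.50 Y37.00 E0.6785
G1 X10.50 Y13.00 E1.1575

At z = 40.08 mm: the cylinder does not reach this height (z outside [0, 23.5]); the cube at (10.5, 13) (footprint 5×24) is included at this height; the cube at (-2, 9) does not reach this height (z outside [1, 18]); the sphere at (6, 2.5) is not intersected at this z (|z−center|=19.080 > r=8.5); Combining (union): only the 5×24 cube at (10.5, 13) is present, so the union is just that shape — 1 connected region; the cube at (2, 2.5) is absent (z outside [1.5, 5.5]); Taking the first minus the rest: none of the subtracted shapes is present at this height, so that combined region is unchanged — 1 connected region. The outline is a single polygon with 4 vertices. Extrusion per mm of travel: 0.4 × 0.12 / (π × 0.875²) = 0.019956. Accumulating E over each segment gives final E = 1.1575.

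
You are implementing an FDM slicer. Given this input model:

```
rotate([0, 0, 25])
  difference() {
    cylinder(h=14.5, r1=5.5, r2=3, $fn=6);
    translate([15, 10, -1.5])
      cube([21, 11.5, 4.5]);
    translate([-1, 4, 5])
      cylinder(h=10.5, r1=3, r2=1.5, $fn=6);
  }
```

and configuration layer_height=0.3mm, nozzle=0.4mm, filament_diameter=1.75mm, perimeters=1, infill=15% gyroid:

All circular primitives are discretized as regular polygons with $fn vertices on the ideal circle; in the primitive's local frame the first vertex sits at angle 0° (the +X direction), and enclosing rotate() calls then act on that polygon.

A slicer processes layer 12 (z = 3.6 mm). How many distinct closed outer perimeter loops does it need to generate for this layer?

1

At z = 3.6 mm: the cone: at t=0.248 of its height the radius interpolates to r₁+(r₂−r₁)t = 4.879, giving a regular 6-gon of that circumradius; the cube at (15, 10) does not reach this height (z outside [-1.5, 3]); the cone at (-1, 4) does not reach this height (z outside [5, 15.5]); Subtracting the remaining from the first: none of the subtracted shapes is present at this height, so the cone is unchanged — 1 connected region; (whole slice rotated 25° about Z — lengths, areas and connectivity unchanged). The result has 1 disconnected region.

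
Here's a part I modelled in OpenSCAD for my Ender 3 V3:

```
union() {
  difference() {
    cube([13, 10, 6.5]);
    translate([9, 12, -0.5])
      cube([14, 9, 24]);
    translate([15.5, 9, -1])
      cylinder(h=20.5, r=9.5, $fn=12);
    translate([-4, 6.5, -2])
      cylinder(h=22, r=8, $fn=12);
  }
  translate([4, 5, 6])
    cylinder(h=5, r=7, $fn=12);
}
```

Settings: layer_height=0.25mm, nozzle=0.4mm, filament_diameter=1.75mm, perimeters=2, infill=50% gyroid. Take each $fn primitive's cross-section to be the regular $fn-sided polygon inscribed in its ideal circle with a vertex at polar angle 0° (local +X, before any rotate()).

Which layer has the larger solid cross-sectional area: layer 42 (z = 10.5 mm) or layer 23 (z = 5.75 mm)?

layer 42 (z = 10.5 mm)

Layer 42 (z = 10.5): the cube is absent (z outside [0, 6.5]); the cube at (9, 12) is present — its section is the full 14×9 rectangle (area 126.00 mm²); the r=9.5 cylinder at (15.5, 9) contributes a regular 12-gon of circumradius 9.5 (area = (12/2)·9.500²·sin(360°/12) = 270.75 mm²); the r=8 cylinder at (-4, 6.5) contributes a regular 12-gon of circumradius 8 (area = (12/2)·8.000²·sin(360°/12) = 192.00 mm²); Subtracting the remaining from the first: the first operand is absent here, so nothing remains; the r=7 cylinder at (4, 5) gives a regular 12-gon of circumradius 7 (constant along its height) (area = (12/2)·7.000²·sin(360°/12) = 147.00 mm²); Taking the union: only the r=7 cylinder at (4, 5) is present, so the union is just that shape — area = 147.00 mm². So its area = 147.00 mm². Layer 23 (z = 5.75): the cube is present — its section is the full 13×10 rectangle (area 130.00 mm²); the cube at (9, 12) (footprint 14×9) is included at this height (area 126.00 mm²); the r=9.5 cylinder at (15.5, 9) contributes a regular 12-gon of circumradius 9.5 (area = (12/2)·9.500²·sin(360°/12) = 270.75 mm²); the cylinder at (-4, 6.5): section is a regular 12-gon, circumradius r=8 (area = (12/2)·8.000²·sin(360°/12) = 192.00 mm²); After the difference (first − rest): starting from the 13×10 cube (130.00 mm²), the 14×9 cube at (9, 12) misses the remaining region (no effect); the r=9.5 cylinder at (15.5, 9) partially overlaps it — only the 51.64 mm² overlap (of its 270.75 mm²) is removed, clipping the outline; the r=8 cylinder at (-4, 6.5) partially overlaps it — only the 30.41 mm² overlap (of its 192.00 mm²) is removed, clipping the outline — area = 47.95 mm²; the cylinder at (4, 5) is absent (z outside [6, 11]); Taking the union: only the result so far is present, so the union is just that shape — area = 47.95 mm². So its area = 47.95 mm². Layer 42 is larger (147.00 vs 47.95 mm²).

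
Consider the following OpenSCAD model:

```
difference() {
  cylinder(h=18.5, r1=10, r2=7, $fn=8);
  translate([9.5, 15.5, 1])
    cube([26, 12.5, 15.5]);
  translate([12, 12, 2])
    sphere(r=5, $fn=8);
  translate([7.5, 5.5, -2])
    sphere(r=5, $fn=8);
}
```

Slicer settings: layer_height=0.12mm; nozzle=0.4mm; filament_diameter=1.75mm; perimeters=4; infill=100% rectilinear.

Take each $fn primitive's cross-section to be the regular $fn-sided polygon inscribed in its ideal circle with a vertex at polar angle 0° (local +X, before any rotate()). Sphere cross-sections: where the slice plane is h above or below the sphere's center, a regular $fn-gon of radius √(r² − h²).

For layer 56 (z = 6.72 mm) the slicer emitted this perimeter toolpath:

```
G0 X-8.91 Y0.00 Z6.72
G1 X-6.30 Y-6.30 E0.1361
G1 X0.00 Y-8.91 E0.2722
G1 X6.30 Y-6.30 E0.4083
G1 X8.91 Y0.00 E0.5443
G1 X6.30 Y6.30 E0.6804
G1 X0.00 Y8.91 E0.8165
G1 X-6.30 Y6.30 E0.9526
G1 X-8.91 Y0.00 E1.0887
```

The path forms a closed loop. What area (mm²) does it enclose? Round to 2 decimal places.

224.53 mm²

Apply the shoelace formula to the sequence of (X, Y) vertices; enclosed area = 224.53 mm².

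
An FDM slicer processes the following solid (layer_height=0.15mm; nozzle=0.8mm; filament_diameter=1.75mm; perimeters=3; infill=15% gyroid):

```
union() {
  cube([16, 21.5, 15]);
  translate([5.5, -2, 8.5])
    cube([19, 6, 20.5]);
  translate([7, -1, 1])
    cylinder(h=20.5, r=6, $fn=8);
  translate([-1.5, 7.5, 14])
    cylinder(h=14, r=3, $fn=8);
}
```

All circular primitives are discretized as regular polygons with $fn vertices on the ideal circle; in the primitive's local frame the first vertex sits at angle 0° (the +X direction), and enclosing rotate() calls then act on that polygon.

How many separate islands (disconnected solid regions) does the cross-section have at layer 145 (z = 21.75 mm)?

2

At z = 21.75 mm: the cube is not intersected at this z (z outside [0, 15]); the cube at (5.5, -2) is present — its section is the full 19×6 rectangle; the cylinder at (7, -1) does not reach this height (z outside [1, 21.5]); the r=3 cylinder at (-1.5, 7.5) gives a regular 8-gon of circumradius 3 (constant along its height); Taking the union: the 2 present regions are separate (no shared area or edge), so areas and boundary lengths simply add and each stays a separate island — 2 connected regions. Overall, the cross-section has 2 separate islands. Island count = 2.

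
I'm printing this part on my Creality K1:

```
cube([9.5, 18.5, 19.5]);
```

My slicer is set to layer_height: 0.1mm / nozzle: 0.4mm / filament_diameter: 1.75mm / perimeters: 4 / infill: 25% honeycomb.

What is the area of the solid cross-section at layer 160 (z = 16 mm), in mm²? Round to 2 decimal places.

175.75 mm²

At z = 16 mm: the 9.5×18.5 cube contributes its full rectangle (area 175.75 mm²). Overall, the cross-section is a single solid region. Net area = 175.75 mm².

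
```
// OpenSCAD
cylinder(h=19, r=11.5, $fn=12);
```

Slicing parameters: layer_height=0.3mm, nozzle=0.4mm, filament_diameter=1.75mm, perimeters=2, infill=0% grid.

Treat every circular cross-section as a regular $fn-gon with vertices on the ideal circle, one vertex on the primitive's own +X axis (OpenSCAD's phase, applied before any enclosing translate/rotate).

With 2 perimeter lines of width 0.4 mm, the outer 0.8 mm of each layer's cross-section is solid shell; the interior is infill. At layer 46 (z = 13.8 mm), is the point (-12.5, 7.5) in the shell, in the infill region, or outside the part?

At z = 13.8 mm: the r=11.5 cylinder contributes a regular 12-gon of circumradius 11.5. Overall, the cross-section is a single solid region. The nearest boundary edge runs (-5.75, 9.96)→(-9.96, 5.75); distance from the point to it = 3.09 mm. The point is not inside any of the regions above, so it lies outside the cross-section (3.09 mm from the nearest boundary).

outside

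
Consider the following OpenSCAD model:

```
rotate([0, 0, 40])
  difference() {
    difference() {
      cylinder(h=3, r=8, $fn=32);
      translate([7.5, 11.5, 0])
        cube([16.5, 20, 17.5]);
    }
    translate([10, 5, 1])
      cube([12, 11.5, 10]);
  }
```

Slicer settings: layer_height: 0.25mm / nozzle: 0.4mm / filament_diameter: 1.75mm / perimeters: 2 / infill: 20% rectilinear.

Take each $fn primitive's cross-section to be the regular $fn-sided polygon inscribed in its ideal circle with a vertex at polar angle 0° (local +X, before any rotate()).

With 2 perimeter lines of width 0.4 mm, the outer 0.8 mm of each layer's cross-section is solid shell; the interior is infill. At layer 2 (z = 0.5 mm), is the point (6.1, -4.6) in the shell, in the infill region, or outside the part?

At z = 0.5 mm: the cylinder: section is a regular 32-gon, circumradius r=8; the 16.5×20 cube at (7.5, 11.5) contributes its full rectangle; Subtracting the remaining from the first: starting from the r=8 cylinder, the 16.5×20 cube at (7.5, 11.5) misses the remaining region (no effect) — 1 connected region; the cube at (10, 5) is absent (z outside [1, 11]); Subtracting the remaining from the first: none of the subtracted shapes is present at this height, so the result so far is unchanged — 1 connected region; (rotated 40° about Z; rotation is an isometry so areas/perimeters/island counts are preserved). Overall, the cross-section is a single solid region. Undo the 40° rotation: the query point maps to (1.716, -7.445) in the un-rotated model frame. The nearest boundary edge runs (3.06, -7.39)→(1.56, -7.85); distance from the point to it = 0.34 mm. The point is inside the cross-section, 0.34 mm from the nearest boundary — within the 0.8 mm shell band (2 × 0.4).

shell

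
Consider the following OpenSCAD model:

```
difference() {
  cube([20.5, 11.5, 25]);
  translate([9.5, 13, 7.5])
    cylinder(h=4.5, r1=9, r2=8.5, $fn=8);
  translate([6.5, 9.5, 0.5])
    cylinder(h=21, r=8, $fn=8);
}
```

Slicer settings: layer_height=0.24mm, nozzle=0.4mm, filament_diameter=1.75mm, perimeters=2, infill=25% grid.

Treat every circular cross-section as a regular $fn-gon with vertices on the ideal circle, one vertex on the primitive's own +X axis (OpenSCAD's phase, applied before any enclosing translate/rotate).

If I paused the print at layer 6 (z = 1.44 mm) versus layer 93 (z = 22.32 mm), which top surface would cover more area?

Layer 6 (z = 1.44): the 20.5×11.5 cube contributes its full rectangle (area 235.75 mm²); the cone at (9.5, 13) is absent (z outside [7.5, 12]); the r=8 cylinder at (6.5, 9.5) gives a regular 8-gon of circumradius 8 (constant along its height) (area = (8/2)·8.000²·sin(360°/8) = 181.02 mm²); Taking the first minus the rest: starting from the 20.5×11.5 cube (235.75 mm²), the r=8 cylinder at (6.5, 9.5) partially overlaps it — only the 115.97 mm² overlap (of its 181.02 mm²) is removed, clipping the outline — area = 119.78 mm². So its area = 119.78 mm². Layer 93 (z = 22.32): the cube is present — its section is the full 20.5×11.5 rectangle (area 235.75 mm²); the cone at (9.5, 13) is not intersected at this z (z outside [7.5, 12]); the cylinder at (6.5, 9.5) is not intersected at this z (z outside [0.5, 21.5]); Subtracting the remaining from the first: none of the subtracted shapes is present at this height, so the 20.5×11.5 cube is unchanged — area = 235.75 mm². So its area = 235.75 mm². Layer 93 is larger (235.75 vs 119.78 mm²).

layer 93 (z = 22.32 mm)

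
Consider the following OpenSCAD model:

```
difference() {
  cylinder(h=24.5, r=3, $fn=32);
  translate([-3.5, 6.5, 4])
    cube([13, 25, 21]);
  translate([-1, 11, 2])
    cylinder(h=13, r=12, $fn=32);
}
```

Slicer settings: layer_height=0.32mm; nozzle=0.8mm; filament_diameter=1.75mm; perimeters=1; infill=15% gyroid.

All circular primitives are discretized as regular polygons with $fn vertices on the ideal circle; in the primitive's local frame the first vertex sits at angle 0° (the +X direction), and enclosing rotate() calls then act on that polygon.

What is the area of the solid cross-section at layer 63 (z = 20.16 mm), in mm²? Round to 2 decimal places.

28.09 mm²

At z = 20.16 mm: the r=3 cylinder gives a regular 32-gon of circumradius 3 (constant along its height) (area = (32/2)·3.000²·sin(360°/32) = 28.09 mm²); the 13×25 cube at (-3.5, 6.5) contributes its full rectangle (area 325.00 mm²); the cylinder at (-1, 11) does not reach this height (z outside [2, 15]); Subtracting the remaining from the first: starting from the r=3 cylinder (28.09 mm²), the 13×25 cube at (-3.5, 6.5) misses the remaining region (no effect) — area = 28.09 mm². Overall, the cross-section is a single solid region. Net area = 28.09 mm².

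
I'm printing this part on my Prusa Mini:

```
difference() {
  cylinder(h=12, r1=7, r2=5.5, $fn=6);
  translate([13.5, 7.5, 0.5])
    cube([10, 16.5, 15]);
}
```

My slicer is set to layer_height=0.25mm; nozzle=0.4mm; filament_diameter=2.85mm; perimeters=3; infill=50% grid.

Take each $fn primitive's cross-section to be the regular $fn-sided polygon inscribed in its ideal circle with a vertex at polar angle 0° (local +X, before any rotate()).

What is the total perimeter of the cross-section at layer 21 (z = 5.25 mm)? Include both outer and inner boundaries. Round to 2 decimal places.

At z = 5.25 mm: the cone (r1=7→r2=5.5) has section circumradius 6.344 here — a regular 6-gon (perimeter = 2·6·6.344·sin(180°/6) = 38.06 mm); the cube at (13.5, 7.5) (footprint 10×16.5) is included at this height (perimeter 53.00 mm); After the difference (first − rest): starting from the cone, the 10×16.5 cube at (13.5, 7.5) misses the remaining region (no effect) — boundary = 38.06 mm. Overall, the cross-section is a single solid region. Total boundary length (outer) = 38.06 mm.

38.06 mm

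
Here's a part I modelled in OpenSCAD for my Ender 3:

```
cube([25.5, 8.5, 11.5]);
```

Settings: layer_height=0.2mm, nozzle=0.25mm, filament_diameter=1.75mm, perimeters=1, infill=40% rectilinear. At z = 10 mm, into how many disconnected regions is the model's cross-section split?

At z = 10 mm: the 25.5×8.5 cube contributes its full rectangle. The result has 1 disconnected region.

1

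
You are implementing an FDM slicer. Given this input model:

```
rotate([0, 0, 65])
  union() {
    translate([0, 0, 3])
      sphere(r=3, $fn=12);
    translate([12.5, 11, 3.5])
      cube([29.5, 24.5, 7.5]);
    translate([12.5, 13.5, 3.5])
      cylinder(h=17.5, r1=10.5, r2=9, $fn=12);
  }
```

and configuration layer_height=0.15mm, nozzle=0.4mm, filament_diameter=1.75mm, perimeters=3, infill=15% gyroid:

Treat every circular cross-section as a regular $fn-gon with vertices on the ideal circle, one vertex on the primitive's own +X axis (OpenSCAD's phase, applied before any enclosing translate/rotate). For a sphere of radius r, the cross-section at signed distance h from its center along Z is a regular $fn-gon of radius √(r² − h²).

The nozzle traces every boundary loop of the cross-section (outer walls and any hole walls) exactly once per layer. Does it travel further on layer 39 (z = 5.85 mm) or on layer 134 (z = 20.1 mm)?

Layer 39 (z = 5.85): the r=3 sphere slices to a regular 12-gon of circumradius 0.937 (√(r²−h²) with h=2.85 from center) (perimeter = 2·12·0.937·sin(180°/12) = 5.82 mm); the 29.5×24.5 cube at (12.5, 11) contributes its full rectangle (perimeter 108.00 mm); the cone at (12.5, 13.5): at t=0.134 of its height the radius interpolates to r₁+(r₂−r₁)t = 10.299, giving a regular 12-gon of that circumradius (perimeter = 2·12·10.299·sin(180°/12) = 63.97 mm); Merging all regions: the regions partially overlap (shared area 104.45 mm²), so the edge portions inside another operand are dropped and the merged outline is re-measured after clipping — boundary = 136.78 mm; (rotated 65° about Z; rotation is an isometry so areas/perimeters/island counts are preserved). So its perimeter = 136.78 mm. Layer 134 (z = 20.1): the sphere is absent (|z−center|=17.100 > r=3); the cube at (12.5, 11) does not reach this height (z outside [3.5, 11]); the cone at (12.5, 13.5) (r1=10.5→r2=9) has section circumradius 9.077 here — a regular 12-gon (perimeter = 2·12·9.077·sin(180°/12) = 56.38 mm); Combining (union): only the cone at (12.5, 13.5) is present, so the union is just that shape — boundary = 56.38 mm; (rotated 65° about Z; rotation is an isometry so areas/perimeters/island counts are preserved). So its perimeter = 56.38 mm. Layer 39 is larger (136.78 vs 56.38 mm).

layer 39 (z = 5.85 mm)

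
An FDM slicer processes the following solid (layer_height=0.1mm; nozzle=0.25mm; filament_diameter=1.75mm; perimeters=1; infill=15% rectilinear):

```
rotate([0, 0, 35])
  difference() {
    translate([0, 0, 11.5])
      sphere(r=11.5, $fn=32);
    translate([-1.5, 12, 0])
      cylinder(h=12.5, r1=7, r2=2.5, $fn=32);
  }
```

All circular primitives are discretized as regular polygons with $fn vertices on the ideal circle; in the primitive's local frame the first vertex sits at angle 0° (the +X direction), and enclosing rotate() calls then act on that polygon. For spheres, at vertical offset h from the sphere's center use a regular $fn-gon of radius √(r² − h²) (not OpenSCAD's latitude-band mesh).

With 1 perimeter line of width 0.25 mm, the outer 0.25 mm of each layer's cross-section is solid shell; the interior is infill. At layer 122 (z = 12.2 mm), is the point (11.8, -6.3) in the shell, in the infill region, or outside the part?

At z = 12.2 mm: the sphere: section is a regular 32-gon, circumradius = √(r²−h²) = √(11.5²−0.7²) = 11.479; the cone at (-1.5, 12) (r1=7→r2=2.5) has section circumradius 2.608 here — a regular 32-gon; After the difference (first − rest): starting from the r=11.5 sphere, the cone at (-1.5, 12) partially overlaps it — only the 6.81 mm² overlap (of its 21.23 mm²) is removed, clipping the outline — 1 connected region; (rotated 35° about Z; rotation is an isometry so areas/perimeters/island counts are preserved). Overall, the cross-section is a single solid region. Undo the 35° rotation: the query point maps to (6.052, -11.929) in the un-rotated model frame. The nearest boundary edge runs (6.38, -9.54)→(4.39, -10.60); distance from the point to it = 1.95 mm. The point is not inside any of the regions above, so it lies outside the cross-section (1.95 mm from the nearest boundary).

outside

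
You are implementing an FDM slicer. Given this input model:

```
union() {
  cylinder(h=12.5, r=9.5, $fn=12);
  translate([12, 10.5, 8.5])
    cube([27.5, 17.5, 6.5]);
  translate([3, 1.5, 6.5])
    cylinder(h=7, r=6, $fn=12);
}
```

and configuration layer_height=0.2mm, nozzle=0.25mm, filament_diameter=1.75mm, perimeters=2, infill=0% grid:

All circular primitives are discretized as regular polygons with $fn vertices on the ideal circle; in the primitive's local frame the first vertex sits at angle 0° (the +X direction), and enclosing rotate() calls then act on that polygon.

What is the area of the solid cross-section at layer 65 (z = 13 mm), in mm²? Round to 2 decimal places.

589.25 mm²

At z = 13 mm: the cylinder does not reach this height (z outside [0, 12.5]); the cube at (12, 10.5) is present — its section is the full 27.5×17.5 rectangle (area 481.25 mm²); the r=6 cylinder at (3, 1.5) gives a regular 12-gon of circumradius 6 (constant along its height) (area = (12/2)·6.000²·sin(360°/12) = 108.00 mm²); Taking the union: the 2 present regions are separate (no shared area or edge), so areas and boundary lengths simply add and each stays a separate island — area = 589.25 mm². Overall, the cross-section has 2 separate islands. Net area = 589.25 mm².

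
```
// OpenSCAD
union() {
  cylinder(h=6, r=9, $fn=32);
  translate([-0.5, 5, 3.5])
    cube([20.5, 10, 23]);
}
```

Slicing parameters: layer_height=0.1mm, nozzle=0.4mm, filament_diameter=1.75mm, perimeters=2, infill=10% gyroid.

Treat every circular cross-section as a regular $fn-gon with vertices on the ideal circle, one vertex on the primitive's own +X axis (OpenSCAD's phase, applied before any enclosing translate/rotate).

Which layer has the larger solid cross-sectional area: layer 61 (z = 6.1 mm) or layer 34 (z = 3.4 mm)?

Layer 61 (z = 6.1): the cylinder does not reach this height (z outside [0, 6]); the cube at (-0.5, 5) (footprint 20.5×10) is included at this height (area 205.00 mm²); Merging all regions: only the 20.5×10 cube at (-0.5, 5) is present, so the union is just that shape — area = 205.00 mm². So its area = 205.00 mm². Layer 34 (z = 3.4): the r=9 cylinder gives a regular 32-gon of circumradius 9 (constant along its height) (area = (32/2)·9.000²·sin(360°/32) = 252.84 mm²); the cube at (-0.5, 5) does not reach this height (z outside [3.5, 26.5]); Taking the union: only the r=9 cylinder is present, so the union is just that shape — area = 252.84 mm². So its area = 252.84 mm². Layer 34 is larger (252.84 vs 205.00 mm²).

layer 34 (z = 3.4 mm)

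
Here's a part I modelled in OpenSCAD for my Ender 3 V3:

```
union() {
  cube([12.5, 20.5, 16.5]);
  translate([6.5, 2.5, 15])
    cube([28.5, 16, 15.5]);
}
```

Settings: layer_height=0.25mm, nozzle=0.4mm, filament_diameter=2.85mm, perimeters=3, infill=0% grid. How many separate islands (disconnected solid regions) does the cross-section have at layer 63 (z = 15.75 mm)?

At z = 15.75 mm: the cube (footprint 12.5×20.5) is included at this height; the cube at (6.5, 2.5) (footprint 28.5×16) is included at this height; Merging all regions: the regions partially overlap (shared area 96.00 mm²), so overlapping operands fuse into one piece — 1 connected region. Overall, the cross-section is a single solid region. Island count = 1.

1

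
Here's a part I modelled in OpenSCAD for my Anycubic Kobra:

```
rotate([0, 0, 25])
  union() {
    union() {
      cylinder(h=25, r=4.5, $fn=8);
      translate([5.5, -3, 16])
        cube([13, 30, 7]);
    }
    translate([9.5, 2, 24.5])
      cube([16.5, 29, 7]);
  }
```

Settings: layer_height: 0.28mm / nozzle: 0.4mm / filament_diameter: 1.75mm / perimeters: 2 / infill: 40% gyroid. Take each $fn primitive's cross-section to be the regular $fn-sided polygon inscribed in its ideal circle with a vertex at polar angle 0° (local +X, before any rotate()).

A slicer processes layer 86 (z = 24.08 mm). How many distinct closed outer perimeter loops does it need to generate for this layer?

At z = 24.08 mm: the r=4.5 cylinder contributes a regular 8-gon of circumradius 4.5; the cube at (5.5, -3) is not intersected at this z (z outside [16, 23]); Combining (union): only the r=4.5 cylinder is present, so the union is just that shape — 1 connected region; the cube at (9.5, 2) is not intersected at this z (z outside [24.5, 31.5]); Combining (union): only that combined region is present, so the union is just that shape — 1 connected region; (rotated 25° about Z; rotation is an isometry so areas/perimeters/island counts are preserved). The result has 1 disconnected region.

1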